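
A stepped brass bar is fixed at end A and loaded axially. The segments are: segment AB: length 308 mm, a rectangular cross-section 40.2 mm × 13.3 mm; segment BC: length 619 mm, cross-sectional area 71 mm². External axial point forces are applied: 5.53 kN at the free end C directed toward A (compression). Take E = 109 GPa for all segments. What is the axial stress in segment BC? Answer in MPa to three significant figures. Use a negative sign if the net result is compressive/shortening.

Internal axial forces (sectioning from the free end, tension +): N_BC = -5.53 kN, N_AB = -5.53 kN.
σ_BC = N_BC/A_BC = -5530/71 = -77.89 MPa.

-77.9 MPa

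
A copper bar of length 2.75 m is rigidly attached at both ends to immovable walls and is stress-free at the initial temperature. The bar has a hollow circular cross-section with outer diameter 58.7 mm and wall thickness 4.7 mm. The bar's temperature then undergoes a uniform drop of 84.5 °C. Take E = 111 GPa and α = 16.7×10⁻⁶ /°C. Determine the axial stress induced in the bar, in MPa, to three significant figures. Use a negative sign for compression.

Free thermal expansion αLΔT = 16.7e-6 · 2750 · -84.5 = -3.881 mm.
The walls impose strain ε = −(-3.881)/2750 = 1.4111e-03; σ = Eε = 111000 · 1.4111e-03 = 156.6 MPa.

157 MPa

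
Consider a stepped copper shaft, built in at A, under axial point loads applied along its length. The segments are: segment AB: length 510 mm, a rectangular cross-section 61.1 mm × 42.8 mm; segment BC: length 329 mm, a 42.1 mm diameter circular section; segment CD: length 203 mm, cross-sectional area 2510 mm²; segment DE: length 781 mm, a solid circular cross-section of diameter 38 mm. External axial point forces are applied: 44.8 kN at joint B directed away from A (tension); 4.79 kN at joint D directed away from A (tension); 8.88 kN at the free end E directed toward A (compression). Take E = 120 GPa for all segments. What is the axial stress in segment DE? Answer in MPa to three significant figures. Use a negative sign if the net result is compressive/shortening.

-7.83 MPa

Internal axial forces (sectioning from the free end, tension +): N_DE = -8.88 kN, N_CD = -4.09 kN, N_BC = -4.09 kN, N_AB = 40.71 kN.
A_DE = 1134 mm².
σ_DE = N_DE/A_DE = -8880/1134 = -7.83 MPa.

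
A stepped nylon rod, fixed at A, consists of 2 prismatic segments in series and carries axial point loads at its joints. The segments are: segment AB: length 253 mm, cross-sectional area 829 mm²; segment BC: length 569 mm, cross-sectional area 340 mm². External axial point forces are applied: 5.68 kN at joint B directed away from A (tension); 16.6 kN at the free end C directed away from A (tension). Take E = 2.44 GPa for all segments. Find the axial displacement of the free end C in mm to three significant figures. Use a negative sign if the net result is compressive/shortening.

14.2 mm

Internal axial forces (sectioning from the free end, tension +): N_BC = 16.6 kN, N_AB = 22.28 kN.
δ_AB = 22280·253/(829·2440) = 2.787 mm
δ_BC = 16600·569/(340·2440) = 11.39 mm
δ = Σδ_i = 14.17 mm.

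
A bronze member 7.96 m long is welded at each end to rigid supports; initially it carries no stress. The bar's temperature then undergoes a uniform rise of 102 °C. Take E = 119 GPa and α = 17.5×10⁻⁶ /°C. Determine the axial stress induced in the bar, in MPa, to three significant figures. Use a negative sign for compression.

-212 MPa

Free thermal expansion αLΔT = 17.5e-6 · 7960 · 102 = 14.21 mm.
The walls impose strain ε = −(14.21)/7960 = -1.7850e-03; σ = Eε = 119000 · -1.7850e-03 = -212.4 MPa.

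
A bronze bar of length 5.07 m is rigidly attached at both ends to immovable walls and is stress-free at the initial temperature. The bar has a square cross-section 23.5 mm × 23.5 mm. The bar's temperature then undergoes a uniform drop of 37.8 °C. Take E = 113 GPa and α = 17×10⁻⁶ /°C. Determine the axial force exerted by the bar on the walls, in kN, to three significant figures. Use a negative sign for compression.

Free thermal expansion αLΔT = 17e-6 · 5070 · -37.8 = -3.258 mm.
The walls impose strain ε = −(-3.258)/5070 = 6.4260e-04; σ = Eε = 113000 · 6.4260e-04 = 72.61 MPa.
Wall reaction R = σ·A = 72.61·552.2 = 40100 N = 40.1 kN.

40.1 kN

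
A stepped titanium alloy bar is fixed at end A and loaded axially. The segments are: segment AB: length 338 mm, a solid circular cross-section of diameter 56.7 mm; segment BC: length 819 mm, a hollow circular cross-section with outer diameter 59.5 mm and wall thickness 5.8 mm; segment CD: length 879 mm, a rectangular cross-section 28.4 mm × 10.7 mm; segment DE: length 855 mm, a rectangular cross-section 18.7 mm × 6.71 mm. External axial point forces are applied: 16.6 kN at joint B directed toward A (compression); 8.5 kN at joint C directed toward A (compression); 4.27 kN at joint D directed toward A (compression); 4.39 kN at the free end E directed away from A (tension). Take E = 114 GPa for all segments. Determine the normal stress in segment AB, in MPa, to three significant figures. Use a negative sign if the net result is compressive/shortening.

-9.89 MPa

Internal axial forces (sectioning from the free end, tension +): N_DE = 4.39 kN, N_CD = 0.12 kN, N_BC = -8.38 kN, N_AB = -24.98 kN.
A_AB = 2525 mm².
σ_AB = N_AB/A_AB = -24980/2525 = -9.893 MPa.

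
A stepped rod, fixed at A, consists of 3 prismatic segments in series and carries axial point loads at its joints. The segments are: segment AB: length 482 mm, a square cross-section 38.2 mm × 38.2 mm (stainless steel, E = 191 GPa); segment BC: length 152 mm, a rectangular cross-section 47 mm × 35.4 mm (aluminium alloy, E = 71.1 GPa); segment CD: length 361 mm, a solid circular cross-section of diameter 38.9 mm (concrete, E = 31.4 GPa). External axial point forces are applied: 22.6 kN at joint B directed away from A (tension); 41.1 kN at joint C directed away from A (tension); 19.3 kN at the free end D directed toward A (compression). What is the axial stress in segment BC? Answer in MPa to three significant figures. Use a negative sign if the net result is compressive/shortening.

Internal axial forces (sectioning from the free end, tension +): N_CD = -19.3 kN, N_BC = 21.8 kN, N_AB = 44.4 kN.
A_BC = 1664 mm².
σ_BC = N_BC/A_BC = 21800/1664 = 13.1 MPa.

13.1 MPa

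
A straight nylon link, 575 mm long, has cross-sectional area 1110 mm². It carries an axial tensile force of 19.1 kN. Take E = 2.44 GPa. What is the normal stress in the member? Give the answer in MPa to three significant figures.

17.2 MPa

σ = N/A = 19100/1110 = 17.21 MPa.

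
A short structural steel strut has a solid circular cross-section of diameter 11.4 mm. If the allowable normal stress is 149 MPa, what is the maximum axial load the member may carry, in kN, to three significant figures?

15.2 kN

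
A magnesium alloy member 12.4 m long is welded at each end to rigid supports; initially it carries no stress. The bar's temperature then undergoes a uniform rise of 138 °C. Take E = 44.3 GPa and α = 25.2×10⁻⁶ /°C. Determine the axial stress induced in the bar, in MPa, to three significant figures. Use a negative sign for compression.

Free thermal expansion αLΔT = 25.2e-6 · 12400 · 138 = 43.12 mm.
The walls impose strain ε = −(43.12)/12400 = -3.4776e-03; σ = Eε = 44300 · -3.4776e-03 = -154.1 MPa.

-154 MPa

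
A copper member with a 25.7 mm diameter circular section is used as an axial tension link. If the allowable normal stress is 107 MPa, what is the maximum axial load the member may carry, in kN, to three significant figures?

A = 518.7 mm².
P_max = σ_allow · A = 107 · 518.7 = 55510 N = 55.51 kN.

55.5 kN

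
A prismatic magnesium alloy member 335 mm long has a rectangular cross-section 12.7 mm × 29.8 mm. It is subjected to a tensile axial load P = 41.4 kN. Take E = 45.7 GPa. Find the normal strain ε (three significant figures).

0.00239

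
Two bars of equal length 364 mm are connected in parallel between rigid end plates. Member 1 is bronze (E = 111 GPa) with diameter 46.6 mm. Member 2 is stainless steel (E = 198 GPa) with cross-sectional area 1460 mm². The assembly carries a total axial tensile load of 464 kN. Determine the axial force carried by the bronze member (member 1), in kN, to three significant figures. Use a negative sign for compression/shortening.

184 kN

A_1 = 1706 mm².
Equal strain + equilibrium ⇒ each member carries load in proportion to AE: A₁E₁ = 189300000 N, A₂E₂ = 289100000 N, ΣAE = 478400000 N.
F₁ = P·A₁E₁/ΣAE = 464000·189300000/478400000 = 183600 N.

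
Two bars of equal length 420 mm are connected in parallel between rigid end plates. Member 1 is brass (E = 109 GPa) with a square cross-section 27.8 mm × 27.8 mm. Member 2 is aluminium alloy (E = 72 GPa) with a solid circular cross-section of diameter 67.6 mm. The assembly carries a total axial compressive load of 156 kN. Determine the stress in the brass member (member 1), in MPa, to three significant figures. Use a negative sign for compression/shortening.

A_1 = 772.8 mm².
A_2 = 3589 mm².
Equal strain + equilibrium ⇒ each member carries load in proportion to AE: A₁E₁ = 84240000 N, A₂E₂ = 258400000 N, ΣAE = 342700000 N.
σ₁ = P·E₁/ΣAE = -156000·109000/342700000 = -49.62 MPa.

-49.6 MPa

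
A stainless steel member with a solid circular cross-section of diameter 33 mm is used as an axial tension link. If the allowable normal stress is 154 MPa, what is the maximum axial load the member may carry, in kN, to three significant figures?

A = 855.3 mm².
P_max = σ_allow · A = 154 · 855.3 = 131700 N = 131.7 kN.

132 kN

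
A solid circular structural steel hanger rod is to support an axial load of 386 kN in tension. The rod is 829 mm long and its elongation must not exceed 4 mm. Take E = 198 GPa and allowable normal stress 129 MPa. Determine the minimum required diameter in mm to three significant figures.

61.7 mm

Required area A ≥ P/σ_allow = 386000/129 = 2992 mm².
For a solid circular section, d ≥ √(4A/π) = 61.72 mm.
Elongation limit: A ≥ PL/(Eδ_allow) = 386000·829/(198000·4) = 404 mm² ⇒ d ≥ 22.68 mm.
The stress limit governs.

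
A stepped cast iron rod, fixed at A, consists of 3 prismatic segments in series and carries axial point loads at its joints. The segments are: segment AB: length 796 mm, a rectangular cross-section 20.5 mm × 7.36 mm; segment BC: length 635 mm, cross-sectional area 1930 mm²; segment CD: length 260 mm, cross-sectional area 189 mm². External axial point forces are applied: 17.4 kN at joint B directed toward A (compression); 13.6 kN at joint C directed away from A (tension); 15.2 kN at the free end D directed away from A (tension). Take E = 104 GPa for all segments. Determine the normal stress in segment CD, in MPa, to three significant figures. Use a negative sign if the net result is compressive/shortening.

Internal axial forces (sectioning from the free end, tension +): N_CD = 15.2 kN, N_BC = 28.8 kN, N_AB = 11.4 kN.
σ_CD = N_CD/A_CD = 15200/189 = 80.42 MPa.

80.4 MPa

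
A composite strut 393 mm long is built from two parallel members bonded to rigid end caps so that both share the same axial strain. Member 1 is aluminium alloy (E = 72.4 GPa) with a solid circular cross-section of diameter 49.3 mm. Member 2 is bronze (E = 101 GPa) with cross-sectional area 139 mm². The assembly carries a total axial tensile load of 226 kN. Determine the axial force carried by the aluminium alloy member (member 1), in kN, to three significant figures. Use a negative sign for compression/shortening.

A_1 = 1909 mm².
Equal strain + equilibrium ⇒ each member carries load in proportion to AE: A₁E₁ = 138200000 N, A₂E₂ = 14040000 N, ΣAE = 152200000 N.
F₁ = P·A₁E₁/ΣAE = 226000·138200000/152200000 = 205200 N.

205 kN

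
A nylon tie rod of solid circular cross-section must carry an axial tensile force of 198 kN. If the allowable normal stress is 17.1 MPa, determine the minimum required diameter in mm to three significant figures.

121 mm

Required area A ≥ P/σ_allow = 198000/17.1 = 11580 mm².
For a solid circular section, d ≥ √(4A/π) = 121.4 mm.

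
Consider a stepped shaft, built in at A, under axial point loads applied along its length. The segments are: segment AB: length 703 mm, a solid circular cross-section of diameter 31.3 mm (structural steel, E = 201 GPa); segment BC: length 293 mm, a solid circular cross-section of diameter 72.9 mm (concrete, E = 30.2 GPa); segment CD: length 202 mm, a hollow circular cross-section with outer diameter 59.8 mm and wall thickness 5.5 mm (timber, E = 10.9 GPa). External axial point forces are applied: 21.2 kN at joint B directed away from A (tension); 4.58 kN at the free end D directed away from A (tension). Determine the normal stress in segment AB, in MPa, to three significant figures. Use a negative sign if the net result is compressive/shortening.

33.5 MPa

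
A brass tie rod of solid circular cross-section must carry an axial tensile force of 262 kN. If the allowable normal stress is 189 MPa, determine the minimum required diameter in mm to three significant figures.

Required area A ≥ P/σ_allow = 262000/189 = 1386 mm².
For a solid circular section, d ≥ √(4A/π) = 42.01 mm.

42.0 mm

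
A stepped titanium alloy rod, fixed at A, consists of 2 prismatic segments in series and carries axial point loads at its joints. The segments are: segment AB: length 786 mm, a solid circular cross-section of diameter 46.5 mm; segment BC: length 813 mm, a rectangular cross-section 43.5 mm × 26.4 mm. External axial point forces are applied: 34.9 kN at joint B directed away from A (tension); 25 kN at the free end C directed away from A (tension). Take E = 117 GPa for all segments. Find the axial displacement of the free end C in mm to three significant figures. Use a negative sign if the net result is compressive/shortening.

Internal axial forces (sectioning from the free end, tension +): N_BC = 25 kN, N_AB = 59.9 kN.
A_AB = 1698 mm².
A_BC = 1148 mm².
δ_AB = 59900·786/(1698·117000) = 0.237 mm
δ_BC = 25000·813/(1148·117000) = 0.1513 mm
δ = Σδ_i = 0.3882 mm.

0.388 mm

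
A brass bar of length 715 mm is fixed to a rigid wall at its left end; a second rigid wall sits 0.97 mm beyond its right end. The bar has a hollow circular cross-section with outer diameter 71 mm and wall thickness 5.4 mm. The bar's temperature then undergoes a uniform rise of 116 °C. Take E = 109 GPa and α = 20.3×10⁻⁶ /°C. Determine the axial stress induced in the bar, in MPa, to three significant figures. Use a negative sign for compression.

Free thermal expansion αLΔT = 20.3e-6 · 715 · 116 = 1.684 mm.
The walls engage after the gap closes; constrained expansion = 1.684 − 0.97 = 0.7137 mm.
The walls impose strain ε = −(0.7137)/715 = -9.9816e-04; σ = Eε = 109000 · -9.9816e-04 = -108.8 MPa.

-109 MPa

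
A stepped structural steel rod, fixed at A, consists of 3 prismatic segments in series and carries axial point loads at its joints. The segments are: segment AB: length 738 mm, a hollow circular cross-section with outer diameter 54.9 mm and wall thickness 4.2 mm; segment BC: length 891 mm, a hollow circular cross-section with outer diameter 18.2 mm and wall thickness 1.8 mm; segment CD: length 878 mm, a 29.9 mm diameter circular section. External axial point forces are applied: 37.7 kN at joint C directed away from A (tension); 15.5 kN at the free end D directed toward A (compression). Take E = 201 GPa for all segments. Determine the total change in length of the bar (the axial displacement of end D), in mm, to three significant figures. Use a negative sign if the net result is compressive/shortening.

1.09 mm

Internal axial forces (sectioning from the free end, tension +): N_CD = -15.5 kN, N_BC = 22.2 kN, N_AB = 22.2 kN.
A_AB = 669 mm².
A_BC = 92.74 mm².
A_CD = 702.2 mm².
δ_AB = 22200·738/(669·201000) = 0.1218 mm
δ_BC = 22200·891/(92.74·201000) = 1.061 mm
δ_CD = -15500·878/(702.2·201000) = -0.09643 mm
δ = Σδ_i = 1.087 mm.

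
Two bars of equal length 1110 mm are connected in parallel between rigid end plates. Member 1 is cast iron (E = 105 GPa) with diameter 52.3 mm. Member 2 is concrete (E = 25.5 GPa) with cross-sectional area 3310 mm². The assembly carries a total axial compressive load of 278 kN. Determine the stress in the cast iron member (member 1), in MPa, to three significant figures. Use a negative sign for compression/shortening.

A_1 = 2148 mm².
Equal strain + equilibrium ⇒ each member carries load in proportion to AE: A₁E₁ = 225600000 N, A₂E₂ = 84400000 N, ΣAE = 310000000 N.
σ₁ = P·E₁/ΣAE = -278000·105000/310000000 = -94.17 MPa.

-94.2 MPa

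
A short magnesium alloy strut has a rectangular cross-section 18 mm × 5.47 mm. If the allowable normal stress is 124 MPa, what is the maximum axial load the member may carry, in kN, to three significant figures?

12.2 kN

A = 98.46 mm².
P_max = σ_allow · A = 124 · 98.46 = 12210 N = 12.21 kN.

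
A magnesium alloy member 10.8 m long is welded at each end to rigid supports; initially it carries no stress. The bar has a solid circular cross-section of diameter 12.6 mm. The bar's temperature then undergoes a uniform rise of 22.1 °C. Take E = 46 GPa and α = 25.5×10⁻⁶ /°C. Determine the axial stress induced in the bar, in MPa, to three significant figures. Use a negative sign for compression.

-25.9 MPa

Free thermal expansion αLΔT = 25.5e-6 · 10800 · 22.1 = 6.086 mm.
The walls impose strain ε = −(6.086)/10800 = -5.6355e-04; σ = Eε = 46000 · -5.6355e-04 = -25.92 MPa.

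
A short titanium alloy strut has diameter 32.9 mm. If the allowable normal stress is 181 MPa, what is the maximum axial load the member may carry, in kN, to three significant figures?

154 kN

A = 850.1 mm².
P_max = σ_allow · A = 181 · 850.1 = 153900 N = 153.9 kN.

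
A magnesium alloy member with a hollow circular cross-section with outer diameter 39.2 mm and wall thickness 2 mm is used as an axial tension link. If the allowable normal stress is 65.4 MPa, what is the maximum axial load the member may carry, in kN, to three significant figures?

A = 233.7 mm².
P_max = σ_allow · A = 65.4 · 233.7 = 15290 N = 15.29 kN.

15.3 kN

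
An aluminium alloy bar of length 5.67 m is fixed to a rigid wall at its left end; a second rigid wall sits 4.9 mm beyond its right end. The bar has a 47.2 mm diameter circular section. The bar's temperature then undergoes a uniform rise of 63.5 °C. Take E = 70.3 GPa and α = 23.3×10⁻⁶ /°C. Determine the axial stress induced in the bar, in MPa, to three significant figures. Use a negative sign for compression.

Free thermal expansion αLΔT = 23.3e-6 · 5670 · 63.5 = 8.389 mm.
The walls engage after the gap closes; constrained expansion = 8.389 − 4.9 = 3.489 mm.
The walls impose strain ε = −(3.489)/5670 = -6.1535e-04; σ = Eε = 70300 · -6.1535e-04 = -43.26 MPa.

-43.3 MPa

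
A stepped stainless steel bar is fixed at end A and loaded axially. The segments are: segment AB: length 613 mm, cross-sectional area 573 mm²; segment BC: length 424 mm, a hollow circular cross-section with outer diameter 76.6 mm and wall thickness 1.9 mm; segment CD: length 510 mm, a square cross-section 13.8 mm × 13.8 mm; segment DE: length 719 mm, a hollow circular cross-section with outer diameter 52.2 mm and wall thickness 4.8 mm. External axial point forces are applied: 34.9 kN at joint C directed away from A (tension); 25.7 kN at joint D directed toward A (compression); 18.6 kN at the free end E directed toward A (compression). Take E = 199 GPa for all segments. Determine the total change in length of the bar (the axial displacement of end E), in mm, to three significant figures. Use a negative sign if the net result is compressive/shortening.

-0.786 mm

Internal axial forces (sectioning from the free end, tension +): N_DE = -18.6 kN, N_CD = -44.3 kN, N_BC = -9.4 kN, N_AB = -9.4 kN.
A_BC = 445.9 mm².
A_CD = 190.4 mm².
A_DE = 714.8 mm².
δ_AB = -9400·613/(573·199000) = -0.05053 mm
δ_BC = -9400·424/(445.9·199000) = -0.04492 mm
δ_CD = -44300·510/(190.4·199000) = -0.5962 mm
δ_DE = -18600·719/(714.8·199000) = -0.09402 mm
δ = Σδ_i = -0.7856 mm.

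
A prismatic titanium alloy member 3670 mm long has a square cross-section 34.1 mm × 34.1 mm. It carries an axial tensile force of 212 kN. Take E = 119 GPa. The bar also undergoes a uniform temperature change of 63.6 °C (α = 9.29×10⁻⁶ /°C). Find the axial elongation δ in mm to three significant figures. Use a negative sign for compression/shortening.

7.79 mm

A = 1163 mm².
δ_mech = NL/(AE) = 212000·3670/(1163·119000) = 5.623 mm.
δ_thermal = αLΔT = 9.29e-6·3670·63.6 = 2.168 mm.
δ = δ_mech + δ_thermal = 7.791 mm.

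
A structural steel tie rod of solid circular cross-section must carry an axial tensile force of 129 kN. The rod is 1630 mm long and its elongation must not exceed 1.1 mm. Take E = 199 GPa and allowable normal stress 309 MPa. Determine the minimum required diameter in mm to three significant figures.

Required area A ≥ P/σ_allow = 129000/309 = 417.5 mm².
For a solid circular section, d ≥ √(4A/π) = 23.06 mm.
Elongation limit: A ≥ PL/(Eδ_allow) = 129000·1630/(199000·1.1) = 960.6 mm² ⇒ d ≥ 34.97 mm.
The elongation limit governs.

35.0 mm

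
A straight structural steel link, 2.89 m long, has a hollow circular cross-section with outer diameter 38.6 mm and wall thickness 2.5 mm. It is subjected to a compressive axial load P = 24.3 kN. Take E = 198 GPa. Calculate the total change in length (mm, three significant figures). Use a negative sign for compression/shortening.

A = 283.5 mm².
δ_mech = NL/(AE) = -24300·2890/(283.5·198000) = -1.251 mm.

-1.25 mm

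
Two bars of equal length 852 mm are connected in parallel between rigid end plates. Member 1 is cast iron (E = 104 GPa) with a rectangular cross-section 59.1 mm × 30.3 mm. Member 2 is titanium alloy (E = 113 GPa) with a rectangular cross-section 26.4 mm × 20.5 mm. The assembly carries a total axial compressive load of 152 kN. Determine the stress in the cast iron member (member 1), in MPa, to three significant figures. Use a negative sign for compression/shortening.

-63.9 MPa

A_1 = 1791 mm².
A_2 = 541.2 mm².
Equal strain + equilibrium ⇒ each member carries load in proportion to AE: A₁E₁ = 186200000 N, A₂E₂ = 61160000 N, ΣAE = 247400000 N.
σ₁ = P·E₁/ΣAE = -152000·104000/247400000 = -63.9 MPa.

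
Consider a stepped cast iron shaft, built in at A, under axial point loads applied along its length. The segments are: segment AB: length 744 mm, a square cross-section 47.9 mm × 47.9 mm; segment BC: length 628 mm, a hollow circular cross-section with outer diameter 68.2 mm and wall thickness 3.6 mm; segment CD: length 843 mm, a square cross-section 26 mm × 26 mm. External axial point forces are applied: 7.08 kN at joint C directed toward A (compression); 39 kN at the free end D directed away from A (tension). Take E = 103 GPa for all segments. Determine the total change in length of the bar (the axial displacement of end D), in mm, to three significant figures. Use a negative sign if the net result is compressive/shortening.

0.839 mm

Internal axial forces (sectioning from the free end, tension +): N_CD = 39 kN, N_BC = 31.92 kN, N_AB = 31.92 kN.
A_AB = 2294 mm².
A_BC = 730.6 mm².
A_CD = 676 mm².
δ_AB = 31920·744/(2294·103000) = 0.1005 mm
δ_BC = 31920·628/(730.6·103000) = 0.2664 mm
δ_CD = 39000·843/(676·103000) = 0.4722 mm
δ = Σδ_i = 0.8391 mm.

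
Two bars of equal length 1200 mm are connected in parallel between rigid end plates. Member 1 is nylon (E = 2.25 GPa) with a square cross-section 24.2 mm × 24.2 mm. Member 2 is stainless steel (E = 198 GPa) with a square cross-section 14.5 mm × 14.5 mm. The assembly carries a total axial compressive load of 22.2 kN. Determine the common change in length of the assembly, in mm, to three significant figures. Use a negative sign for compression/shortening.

-0.620 mm

A_1 = 585.6 mm².
A_2 = 210.2 mm².
Equal strain + equilibrium ⇒ each member carries load in proportion to AE: A₁E₁ = 1318000 N, A₂E₂ = 41630000 N, ΣAE = 42950000 N.
δ = PL/ΣAE = -22200·1200/42950000 = -0.6203 mm.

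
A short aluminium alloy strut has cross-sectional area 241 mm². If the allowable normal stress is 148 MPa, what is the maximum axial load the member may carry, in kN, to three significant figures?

35.7 kN

P_max = σ_allow · A = 148 · 241 = 35670 N = 35.67 kN.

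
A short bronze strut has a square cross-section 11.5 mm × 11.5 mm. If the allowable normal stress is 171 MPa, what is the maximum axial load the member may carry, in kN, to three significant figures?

22.6 kN

A = 132.2 mm².
P_max = σ_allow · A = 171 · 132.2 = 22610 N = 22.61 kN.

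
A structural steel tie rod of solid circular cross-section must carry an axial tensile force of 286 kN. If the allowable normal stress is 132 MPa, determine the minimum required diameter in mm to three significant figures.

Required area A ≥ P/σ_allow = 286000/132 = 2167 mm².
For a solid circular section, d ≥ √(4A/π) = 52.52 mm.

52.5 mm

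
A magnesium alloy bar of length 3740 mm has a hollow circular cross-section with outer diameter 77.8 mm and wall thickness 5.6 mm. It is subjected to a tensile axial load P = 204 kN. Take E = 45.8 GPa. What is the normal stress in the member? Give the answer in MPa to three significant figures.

161 MPa

A = 1270 mm².
σ = N/A = 204000/1270 = 160.6 MPa.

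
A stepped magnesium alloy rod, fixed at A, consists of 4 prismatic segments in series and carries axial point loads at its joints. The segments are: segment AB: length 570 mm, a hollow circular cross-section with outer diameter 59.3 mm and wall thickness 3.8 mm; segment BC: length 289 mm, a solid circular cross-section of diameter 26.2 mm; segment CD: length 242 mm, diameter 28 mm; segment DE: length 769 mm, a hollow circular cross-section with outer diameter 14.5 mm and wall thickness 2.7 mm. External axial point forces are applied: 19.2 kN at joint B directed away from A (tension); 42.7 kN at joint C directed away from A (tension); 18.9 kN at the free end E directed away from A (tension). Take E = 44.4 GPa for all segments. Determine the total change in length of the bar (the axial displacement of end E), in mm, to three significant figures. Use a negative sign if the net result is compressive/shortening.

5.75 mm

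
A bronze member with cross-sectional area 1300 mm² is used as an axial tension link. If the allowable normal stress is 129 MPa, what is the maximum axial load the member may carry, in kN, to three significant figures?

P_max = σ_allow · A = 129 · 1300 = 167700 N = 167.7 kN.

168 kN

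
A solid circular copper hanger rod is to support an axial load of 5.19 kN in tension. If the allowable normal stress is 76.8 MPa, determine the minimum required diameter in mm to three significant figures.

Required area A ≥ P/σ_allow = 5190/76.8 = 67.58 mm².
For a solid circular section, d ≥ √(4A/π) = 9.276 mm.

9.28 mm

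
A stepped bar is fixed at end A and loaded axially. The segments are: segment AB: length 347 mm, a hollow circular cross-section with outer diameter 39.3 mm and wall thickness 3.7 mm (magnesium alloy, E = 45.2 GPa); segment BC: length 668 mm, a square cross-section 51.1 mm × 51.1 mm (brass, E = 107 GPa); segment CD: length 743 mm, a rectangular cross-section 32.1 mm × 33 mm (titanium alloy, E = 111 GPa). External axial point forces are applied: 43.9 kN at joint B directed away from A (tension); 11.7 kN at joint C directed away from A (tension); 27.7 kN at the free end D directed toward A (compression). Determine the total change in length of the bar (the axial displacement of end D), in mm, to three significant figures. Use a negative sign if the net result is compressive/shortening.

Internal axial forces (sectioning from the free end, tension +): N_CD = -27.7 kN, N_BC = -16 kN, N_AB = 27.9 kN.
A_AB = 413.8 mm².
A_BC = 2611 mm².
A_CD = 1059 mm².
δ_AB = 27900·347/(413.8·45200) = 0.5176 mm
δ_BC = -16000·668/(2611·107000) = -0.03825 mm
δ_CD = -27700·743/(1059·111000) = -0.175 mm
δ = Σδ_i = 0.3043 mm.

0.304 mm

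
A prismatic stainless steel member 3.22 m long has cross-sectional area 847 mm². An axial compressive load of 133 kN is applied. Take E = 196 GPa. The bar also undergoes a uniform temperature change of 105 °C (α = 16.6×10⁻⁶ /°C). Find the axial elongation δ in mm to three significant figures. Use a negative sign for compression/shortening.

3.03 mm

δ_mech = NL/(AE) = -133000·3220/(847·196000) = -2.58 mm.
δ_thermal = αLΔT = 16.6e-6·3220·105 = 5.612 mm.
δ = δ_mech + δ_thermal = 3.033 mm.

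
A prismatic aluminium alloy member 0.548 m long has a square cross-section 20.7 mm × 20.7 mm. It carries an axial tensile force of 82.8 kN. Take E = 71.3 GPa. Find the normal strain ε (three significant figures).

0.00271

A = 428.5 mm².
σ = N/A = 193.2 MPa; ε = σ/E = 193.2/71300 = 2.710e-03.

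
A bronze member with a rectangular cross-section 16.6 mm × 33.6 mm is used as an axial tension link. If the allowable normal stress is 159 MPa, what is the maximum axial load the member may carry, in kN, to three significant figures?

A = 557.8 mm².
P_max = σ_allow · A = 159 · 557.8 = 88680 N = 88.68 kN.

88.7 kN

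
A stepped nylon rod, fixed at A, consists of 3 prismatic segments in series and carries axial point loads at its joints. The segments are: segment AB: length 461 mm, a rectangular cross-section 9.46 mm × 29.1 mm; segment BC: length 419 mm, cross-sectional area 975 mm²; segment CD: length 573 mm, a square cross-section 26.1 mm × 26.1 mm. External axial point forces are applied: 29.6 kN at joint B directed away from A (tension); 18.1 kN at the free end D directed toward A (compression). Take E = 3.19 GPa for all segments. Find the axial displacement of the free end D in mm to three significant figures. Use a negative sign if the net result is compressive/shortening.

-1.17 mm

Internal axial forces (sectioning from the free end, tension +): N_CD = -18.1 kN, N_BC = -18.1 kN, N_AB = 11.5 kN.
A_AB = 275.3 mm².
A_CD = 681.2 mm².
δ_AB = 11500·461/(275.3·3190) = 6.037 mm
δ_BC = -18100·419/(975·3190) = -2.438 mm
δ_CD = -18100·573/(681.2·3190) = -4.773 mm
δ = Σδ_i = -1.174 mm.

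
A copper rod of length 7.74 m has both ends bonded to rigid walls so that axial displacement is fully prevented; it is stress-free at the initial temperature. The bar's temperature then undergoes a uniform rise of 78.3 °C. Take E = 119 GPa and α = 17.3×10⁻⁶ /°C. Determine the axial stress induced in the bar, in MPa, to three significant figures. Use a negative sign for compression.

-161 MPa

Free thermal expansion αLΔT = 17.3e-6 · 7740 · 78.3 = 10.48 mm.
The walls impose strain ε = −(10.48)/7740 = -1.3546e-03; σ = Eε = 119000 · -1.3546e-03 = -161.2 MPa.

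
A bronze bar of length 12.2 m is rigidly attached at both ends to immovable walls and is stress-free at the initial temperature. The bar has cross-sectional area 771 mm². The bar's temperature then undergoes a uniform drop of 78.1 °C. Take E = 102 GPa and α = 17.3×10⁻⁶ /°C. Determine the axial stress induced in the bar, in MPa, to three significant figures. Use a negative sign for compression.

138 MPa

Free thermal expansion αLΔT = 17.3e-6 · 12200 · -78.1 = -16.48 mm.
The walls impose strain ε = −(-16.48)/12200 = 1.3511e-03; σ = Eε = 102000 · 1.3511e-03 = 137.8 MPa.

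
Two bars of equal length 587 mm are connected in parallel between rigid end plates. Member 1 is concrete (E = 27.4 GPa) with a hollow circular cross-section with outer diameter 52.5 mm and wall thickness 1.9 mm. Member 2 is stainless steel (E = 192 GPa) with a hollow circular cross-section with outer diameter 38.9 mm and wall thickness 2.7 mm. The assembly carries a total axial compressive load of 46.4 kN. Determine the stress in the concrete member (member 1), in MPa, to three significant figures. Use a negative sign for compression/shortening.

-18.9 MPa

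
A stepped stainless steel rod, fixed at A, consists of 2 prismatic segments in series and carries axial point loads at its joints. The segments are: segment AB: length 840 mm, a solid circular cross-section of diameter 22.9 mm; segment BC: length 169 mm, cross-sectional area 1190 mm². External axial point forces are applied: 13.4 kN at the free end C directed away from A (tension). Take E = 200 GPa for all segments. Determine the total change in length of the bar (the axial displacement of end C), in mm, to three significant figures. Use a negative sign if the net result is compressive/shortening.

0.146 mm

Internal axial forces (sectioning from the free end, tension +): N_BC = 13.4 kN, N_AB = 13.4 kN.
A_AB = 411.9 mm².
δ_AB = 13400·840/(411.9·200000) = 0.1366 mm
δ_BC = 13400·169/(1190·200000) = 0.009515 mm
δ = Σδ_i = 0.1462 mm.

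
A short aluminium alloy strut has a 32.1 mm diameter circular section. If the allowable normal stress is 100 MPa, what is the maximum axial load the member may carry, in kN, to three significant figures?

80.9 kN

A = 809.3 mm².
P_max = σ_allow · A = 100 · 809.3 = 80930 N = 80.93 kN.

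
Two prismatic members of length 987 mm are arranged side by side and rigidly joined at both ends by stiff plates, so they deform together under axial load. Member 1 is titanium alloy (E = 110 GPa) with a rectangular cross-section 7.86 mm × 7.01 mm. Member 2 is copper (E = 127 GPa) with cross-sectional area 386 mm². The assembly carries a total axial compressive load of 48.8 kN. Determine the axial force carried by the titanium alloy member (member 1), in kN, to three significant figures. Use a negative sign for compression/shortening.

A_1 = 55.1 mm².
Equal strain + equilibrium ⇒ each member carries load in proportion to AE: A₁E₁ = 6061000 N, A₂E₂ = 49020000 N, ΣAE = 55080000 N.
F₁ = P·A₁E₁/ΣAE = -48800·6061000/55080000 = -5370 N.

-5.37 kN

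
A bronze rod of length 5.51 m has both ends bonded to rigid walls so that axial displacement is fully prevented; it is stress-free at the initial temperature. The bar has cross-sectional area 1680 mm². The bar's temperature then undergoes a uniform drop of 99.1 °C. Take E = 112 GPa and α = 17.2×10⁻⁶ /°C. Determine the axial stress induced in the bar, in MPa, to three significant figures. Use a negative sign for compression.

191 MPa

Free thermal expansion αLΔT = 17.2e-6 · 5510 · -99.1 = -9.392 mm.
The walls impose strain ε = −(-9.392)/5510 = 1.7045e-03; σ = Eε = 112000 · 1.7045e-03 = 190.9 MPa.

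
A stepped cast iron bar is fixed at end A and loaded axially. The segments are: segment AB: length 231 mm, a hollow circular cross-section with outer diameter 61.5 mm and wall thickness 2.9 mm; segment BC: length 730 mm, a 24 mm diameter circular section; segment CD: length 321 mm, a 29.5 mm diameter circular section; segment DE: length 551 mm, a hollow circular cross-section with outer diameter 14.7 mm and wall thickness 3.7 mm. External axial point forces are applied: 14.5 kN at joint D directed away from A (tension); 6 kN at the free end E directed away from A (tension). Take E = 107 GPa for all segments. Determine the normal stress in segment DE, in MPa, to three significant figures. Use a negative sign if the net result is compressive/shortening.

Internal axial forces (sectioning from the free end, tension +): N_DE = 6 kN, N_CD = 20.5 kN, N_BC = 20.5 kN, N_AB = 20.5 kN.
A_DE = 127.9 mm².
σ_DE = N_DE/A_DE = 6000/127.9 = 46.93 MPa.

46.9 MPa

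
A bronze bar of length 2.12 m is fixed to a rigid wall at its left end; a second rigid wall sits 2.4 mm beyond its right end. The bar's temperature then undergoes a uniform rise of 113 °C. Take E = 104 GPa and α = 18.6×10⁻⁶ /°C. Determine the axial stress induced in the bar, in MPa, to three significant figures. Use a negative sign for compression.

-101 MPa

Free thermal expansion αLΔT = 18.6e-6 · 2120 · 113 = 4.456 mm.
The walls engage after the gap closes; constrained expansion = 4.456 − 2.4 = 2.056 mm.
The walls impose strain ε = −(2.056)/2120 = -9.6972e-04; σ = Eε = 104000 · -9.6972e-04 = -100.9 MPa.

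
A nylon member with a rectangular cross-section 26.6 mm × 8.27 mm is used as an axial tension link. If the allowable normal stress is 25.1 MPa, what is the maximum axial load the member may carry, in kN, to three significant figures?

5.52 kN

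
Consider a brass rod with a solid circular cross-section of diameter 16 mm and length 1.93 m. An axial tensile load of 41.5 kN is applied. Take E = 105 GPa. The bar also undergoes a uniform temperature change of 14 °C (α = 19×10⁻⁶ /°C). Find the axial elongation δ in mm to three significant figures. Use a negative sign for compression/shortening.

A = 201.1 mm².
δ_mech = NL/(AE) = 41500·1930/(201.1·105000) = 3.794 mm.
δ_thermal = αLΔT = 19e-6·1930·14 = 0.5134 mm.
δ = δ_mech + δ_thermal = 4.307 mm.

4.31 mm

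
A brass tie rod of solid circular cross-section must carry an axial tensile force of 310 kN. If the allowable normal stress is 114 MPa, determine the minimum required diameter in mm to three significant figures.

58.8 mm

Required area A ≥ P/σ_allow = 310000/114 = 2719 mm².
For a solid circular section, d ≥ √(4A/π) = 58.84 mm.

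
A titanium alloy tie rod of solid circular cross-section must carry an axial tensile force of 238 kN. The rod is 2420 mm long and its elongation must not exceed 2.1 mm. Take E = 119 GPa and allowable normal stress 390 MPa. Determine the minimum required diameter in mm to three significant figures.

54.2 mm

Required area A ≥ P/σ_allow = 238000/390 = 610.3 mm².
For a solid circular section, d ≥ √(4A/π) = 27.87 mm.
Elongation limit: A ≥ PL/(Eδ_allow) = 238000·2420/(119000·2.1) = 2305 mm² ⇒ d ≥ 54.17 mm.
The elongation limit governs.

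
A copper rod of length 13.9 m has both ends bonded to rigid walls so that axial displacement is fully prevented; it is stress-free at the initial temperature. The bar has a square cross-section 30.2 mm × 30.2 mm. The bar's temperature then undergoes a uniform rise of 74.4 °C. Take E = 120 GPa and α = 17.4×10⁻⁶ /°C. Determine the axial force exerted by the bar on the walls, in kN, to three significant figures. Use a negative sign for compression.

-142 kN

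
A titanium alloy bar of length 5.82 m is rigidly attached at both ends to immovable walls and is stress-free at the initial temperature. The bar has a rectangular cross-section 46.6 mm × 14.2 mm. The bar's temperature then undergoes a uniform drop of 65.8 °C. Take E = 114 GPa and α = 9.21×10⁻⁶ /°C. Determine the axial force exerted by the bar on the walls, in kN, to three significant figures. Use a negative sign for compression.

45.7 kN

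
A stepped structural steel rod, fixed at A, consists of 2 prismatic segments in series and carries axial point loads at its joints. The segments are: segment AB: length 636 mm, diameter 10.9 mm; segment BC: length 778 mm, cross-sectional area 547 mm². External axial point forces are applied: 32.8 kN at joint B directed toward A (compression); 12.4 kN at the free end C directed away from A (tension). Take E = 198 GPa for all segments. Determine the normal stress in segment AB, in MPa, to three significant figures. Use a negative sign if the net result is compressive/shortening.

Internal axial forces (sectioning from the free end, tension +): N_BC = 12.4 kN, N_AB = -20.4 kN.
A_AB = 93.31 mm².
σ_AB = N_AB/A_AB = -20400/93.31 = -218.6 MPa.

-219 MPa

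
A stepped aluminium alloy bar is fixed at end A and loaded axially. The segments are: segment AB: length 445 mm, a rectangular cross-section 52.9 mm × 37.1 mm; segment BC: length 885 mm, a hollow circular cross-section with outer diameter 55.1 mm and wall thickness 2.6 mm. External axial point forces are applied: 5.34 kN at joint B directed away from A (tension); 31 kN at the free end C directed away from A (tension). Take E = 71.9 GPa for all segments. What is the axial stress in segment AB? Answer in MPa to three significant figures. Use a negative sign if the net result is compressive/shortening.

Internal axial forces (sectioning from the free end, tension +): N_BC = 31 kN, N_AB = 36.34 kN.
A_AB = 1963 mm².
σ_AB = N_AB/A_AB = 36340/1963 = 18.52 MPa.

18.5 MPa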